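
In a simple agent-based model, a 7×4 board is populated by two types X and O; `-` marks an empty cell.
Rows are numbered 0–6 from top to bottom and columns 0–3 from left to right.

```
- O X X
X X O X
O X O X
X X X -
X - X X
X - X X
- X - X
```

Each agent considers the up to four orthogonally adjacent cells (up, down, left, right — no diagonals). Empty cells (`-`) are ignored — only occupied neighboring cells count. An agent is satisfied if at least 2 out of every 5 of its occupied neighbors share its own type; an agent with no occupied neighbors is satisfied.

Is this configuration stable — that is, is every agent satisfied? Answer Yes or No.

No

Row 0: (0,1)O 0/2 unhappy · (0,2)X 1/3 unhappy · (0,3)X 2/2 ok
Row 1: (1,0)X 1/2 ok · (1,1)X 2/4 ok · (1,2)O 1/4 unhappy · (1,3)X 2/3 ok
Row 2: (2,0)O 0/3 unhappy · (2,1)X 2/4 ok · (2,2)O 1/4 unhappy · (2,3)X 1/2 ok
Row 3: (3,0)X 2/3 ok · (3,1)X 3/3 ok · (3,2)X 2/3 ok
Row 4: (4,0)X 2/2 ok · (4,2)X 3/3 ok · (4,3)X 2/2 ok
Row 5: (5,0)X 1/1 ok · (5,2)X 2/2 ok · (5,3)X 3/3 ok
Row 6: (6,1)X 0/0 ok · (6,3)X 1/1 ok
For instance (0,1) has only 0/2 same-type neighbors, below 2/5.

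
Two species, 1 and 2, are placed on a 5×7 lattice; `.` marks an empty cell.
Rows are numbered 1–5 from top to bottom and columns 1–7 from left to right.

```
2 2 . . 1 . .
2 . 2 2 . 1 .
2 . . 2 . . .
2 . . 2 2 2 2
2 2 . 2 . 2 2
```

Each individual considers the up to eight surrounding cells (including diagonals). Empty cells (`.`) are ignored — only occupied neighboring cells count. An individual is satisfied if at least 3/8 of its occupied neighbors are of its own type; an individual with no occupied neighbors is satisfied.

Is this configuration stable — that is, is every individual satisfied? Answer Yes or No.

(1,1)2 2/2 satisfied
(1,2)2 3/3 satisfied
(1,5)1 1/2 satisfied
(2,1)2 3/3 satisfied
(2,3)2 3/3 satisfied
(2,4)2 2/3 satisfied
(2,6)1 1/1 satisfied
(3,1)2 2/2 satisfied
(3,4)2 4/4 satisfied
(4,1)2 3/3 satisfied
(4,4)2 3/3 satisfied
(4,5)2 5/5 satisfied
(4,6)2 4/4 satisfied
(4,7)2 3/3 satisfied
(5,1)2 2/2 satisfied
(5,2)2 2/2 satisfied
(5,4)2 2/2 satisfied
(5,6)2 4/4 satisfied
(5,7)2 3/3 satisfied
All meet the threshold, so the configuration is stable.

Yes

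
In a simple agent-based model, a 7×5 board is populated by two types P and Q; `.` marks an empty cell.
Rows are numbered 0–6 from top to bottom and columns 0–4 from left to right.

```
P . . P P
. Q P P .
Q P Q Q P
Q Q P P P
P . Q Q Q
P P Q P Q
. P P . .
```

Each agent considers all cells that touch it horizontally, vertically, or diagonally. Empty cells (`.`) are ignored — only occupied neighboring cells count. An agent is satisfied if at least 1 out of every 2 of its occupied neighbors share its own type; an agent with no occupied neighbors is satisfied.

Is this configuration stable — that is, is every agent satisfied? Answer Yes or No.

No

Row 0: (0,0)P 0/1 not · (0,3)P 3/3 satisfied · (0,4)P 2/2 satisfied
Row 1: (1,1)Q 2/5 not · (1,2)P 3/6 satisfied · (1,3)P 4/6 satisfied
Row 2: (2,0)Q 3/4 satisfied · (2,1)P 2/7 not · (2,2)Q 3/8 not · (2,3)Q 1/7 not · (2,4)P 3/4 satisfied
Row 3: (3,0)Q 2/4 satisfied · (3,1)Q 4/7 satisfied · (3,2)P 2/7 not · (3,3)P 3/8 not · (3,4)P 2/5 not
Row 4: (4,0)P 2/4 satisfied · (4,2)Q 3/7 not · (4,3)Q 4/8 satisfied · (4,4)Q 2/5 not
Row 5: (5,0)P 3/3 satisfied · (5,1)P 4/6 satisfied · (5,2)Q 2/6 not · (5,3)P 1/6 not · (5,4)Q 2/3 satisfied
Row 6: (6,1)P 3/4 satisfied · (6,2)P 3/4 satisfied
For instance (0,0) has only 0/1 same-type neighbors, below 1/2.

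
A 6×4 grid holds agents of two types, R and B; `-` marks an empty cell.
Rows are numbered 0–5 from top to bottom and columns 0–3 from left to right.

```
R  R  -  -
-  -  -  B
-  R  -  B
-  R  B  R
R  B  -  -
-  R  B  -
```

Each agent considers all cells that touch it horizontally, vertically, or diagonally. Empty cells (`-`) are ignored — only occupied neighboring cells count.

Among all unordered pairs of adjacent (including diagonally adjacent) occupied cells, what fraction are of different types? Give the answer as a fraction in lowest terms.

Scan each occupied cell's neighbors to the right and below (and the two forward diagonals) so each pair is counted once.
Row 0: R(0,0)–R(0,1)=  → 0/1 unlike.
Row 1: B(1,3)–B(2,3)=  → 0/1 unlike.
Row 2: R(2,1)–R(3,1)= R(2,1)–B(3,2)≠ B(2,3)–R(3,3)≠ B(2,3)–B(3,2)=  → 2/4 unlike.
Row 3: R(3,1)–B(3,2)≠ R(3,1)–B(4,1)≠ R(3,1)–R(4,0)= B(3,2)–R(3,3)≠ B(3,2)–B(4,1)=  → 3/5 unlike.
Row 4: R(4,0)–B(4,1)≠ R(4,0)–R(5,1)= B(4,1)–R(5,1)≠ B(4,1)–B(5,2)=  → 2/4 unlike.
Row 5: R(5,1)–B(5,2)≠  → 1/1 unlike.
Total adjacent occupied pairs: 16; unlike-type pairs: 8.
8/16 reduces to 1/2.

1/2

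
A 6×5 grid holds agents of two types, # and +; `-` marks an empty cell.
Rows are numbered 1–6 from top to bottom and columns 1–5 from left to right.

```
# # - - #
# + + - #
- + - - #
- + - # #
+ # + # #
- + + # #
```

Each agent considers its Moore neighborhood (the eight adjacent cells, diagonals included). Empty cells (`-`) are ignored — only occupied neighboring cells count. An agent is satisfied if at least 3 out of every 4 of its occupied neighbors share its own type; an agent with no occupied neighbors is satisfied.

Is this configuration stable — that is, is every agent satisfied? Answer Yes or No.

Row 1: (1,1)# 2/3 ✗ · (1,2)# 2/4 ✗ · (1,5)# 1/1 ✓
Row 2: (2,1)# 2/4 ✗ · (2,2)+ 2/5 ✗ · (2,3)+ 2/3 ✗ · (2,5)# 2/2 ✓
Row 3: (3,2)+ 3/4 ✓ · (3,5)# 3/3 ✓
Row 4: (4,2)+ 3/4 ✓ · (4,4)# 4/5 ✓ · (4,5)# 4/4 ✓
Row 5: (5,1)+ 2/3 ✗ · (5,2)# 0/5 ✗ · (5,3)+ 3/7 ✗ · (5,4)# 5/7 ✗ · (5,5)# 5/5 ✓
Row 6: (6,2)+ 3/4 ✓ · (6,3)+ 2/5 ✗ · (6,4)# 3/5 ✗ · (6,5)# 3/3 ✓
For instance (1,1) has only 2/3 same-type neighbors, below 3/4.

No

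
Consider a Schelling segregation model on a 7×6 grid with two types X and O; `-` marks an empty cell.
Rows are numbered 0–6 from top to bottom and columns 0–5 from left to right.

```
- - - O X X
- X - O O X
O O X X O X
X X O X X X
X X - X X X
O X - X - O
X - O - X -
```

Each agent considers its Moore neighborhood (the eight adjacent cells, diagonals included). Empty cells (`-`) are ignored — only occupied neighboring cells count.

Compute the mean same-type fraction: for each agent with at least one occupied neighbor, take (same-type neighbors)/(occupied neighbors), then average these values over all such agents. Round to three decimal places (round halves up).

0.513

(0,3)O 2/3
(0,4)X 2/5
(0,5)X 2/3
(1,1)X 1/3
(1,3)O 3/6
(1,4)O 3/8
(1,5)X 3/5
(2,0)O 1/4
(2,1)O 2/6
(2,2)X 4/7
(2,3)X 3/7
(2,4)O 2/8
(2,5)X 3/5
(3,0)X 3/5
(3,1)X 4/7
(3,2)O 1/7
(3,3)X 5/7
(3,4)X 7/8
(3,5)X 4/5
(4,0)X 4/5
(4,1)X 4/6
(4,3)X 4/5
(4,4)X 6/7
(4,5)X 3/4
(5,0)O 0/4
(5,1)X 3/5
(5,3)X 3/4
(5,5)O 0/3
(6,0)X 1/2
(6,2)O 0/2
(6,4)X 1/2
Sum over 31 agents: 2/3 + 2/5 + 2/3 + 1/3 + 3/6 + 3/8 + 3/5 + 1/4 + 2/6 + 4/7 + 3/7 + 2/8 + 3/5 + 3/5 + 4/7 + 1/7 + 5/7 + 7/8 + 4/5 + 4/5 + 4/6 + 4/5 + 6/7 + 3/4 + 0/4 + 3/5 + 3/4 + 0/3 + 1/2 + 0/2 + 1/2 = 6679/420; mean = 6679/420 ÷ 31 = 6679/13020 = 0.512980… → 0.513.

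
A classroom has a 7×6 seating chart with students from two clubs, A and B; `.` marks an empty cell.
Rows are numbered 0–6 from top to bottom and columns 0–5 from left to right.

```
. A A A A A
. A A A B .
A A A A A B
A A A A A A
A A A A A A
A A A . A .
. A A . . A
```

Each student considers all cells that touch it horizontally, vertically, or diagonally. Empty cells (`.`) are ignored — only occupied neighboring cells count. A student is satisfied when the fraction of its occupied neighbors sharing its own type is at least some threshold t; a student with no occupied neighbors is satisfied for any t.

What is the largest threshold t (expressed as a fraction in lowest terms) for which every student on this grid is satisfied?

(0,1)A 3/3
(0,2)A 5/5
(0,3)A 4/5
(0,4)A 3/4
(0,5)A 1/2
(1,1)A 6/6
(1,2)A 8/8
(1,3)A 7/8
(1,4)B 1/7
(2,0)A 4/4
(2,1)A 7/7
(2,2)A 8/8
(2,3)A 7/8
(2,4)A 5/7
(2,5)B 1/4
(3,0)A 5/5
(3,1)A 8/8
(3,2)A 8/8
(3,3)A 8/8
(3,4)A 7/8
(3,5)A 4/5
(4,0)A 5/5
(4,1)A 8/8
(4,2)A 7/7
(4,3)A 7/7
(4,4)A 6/6
(4,5)A 4/4
(5,0)A 4/4
(5,1)A 7/7
(5,2)A 6/6
(5,4)A 4/4
(6,1)A 4/4
(6,2)A 3/3
(6,5)A 1/1
The smallest same-type fraction is 1/7 at (1,4), which reduces to 1/7. Any threshold above that leaves this student unsatisfied.

1/7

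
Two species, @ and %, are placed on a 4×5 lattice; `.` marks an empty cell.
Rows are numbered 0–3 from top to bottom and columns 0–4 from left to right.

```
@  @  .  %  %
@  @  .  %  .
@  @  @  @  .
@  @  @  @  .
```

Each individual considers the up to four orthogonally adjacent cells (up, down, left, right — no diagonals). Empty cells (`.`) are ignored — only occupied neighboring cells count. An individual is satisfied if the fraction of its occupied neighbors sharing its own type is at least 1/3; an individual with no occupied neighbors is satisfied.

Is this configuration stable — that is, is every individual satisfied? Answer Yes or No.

Yes

(0,0)@ 2/2 ok
(0,1)@ 2/2 ok
(0,3)% 2/2 ok
(0,4)% 1/1 ok
(1,0)@ 3/3 ok
(1,1)@ 3/3 ok
(1,3)% 1/2 ok
(2,0)@ 3/3 ok
(2,1)@ 4/4 ok
(2,2)@ 3/3 ok
(2,3)@ 2/3 ok
(3,0)@ 2/2 ok
(3,1)@ 3/3 ok
(3,2)@ 3/3 ok
(3,3)@ 2/2 ok
All meet the threshold, so the configuration is stable.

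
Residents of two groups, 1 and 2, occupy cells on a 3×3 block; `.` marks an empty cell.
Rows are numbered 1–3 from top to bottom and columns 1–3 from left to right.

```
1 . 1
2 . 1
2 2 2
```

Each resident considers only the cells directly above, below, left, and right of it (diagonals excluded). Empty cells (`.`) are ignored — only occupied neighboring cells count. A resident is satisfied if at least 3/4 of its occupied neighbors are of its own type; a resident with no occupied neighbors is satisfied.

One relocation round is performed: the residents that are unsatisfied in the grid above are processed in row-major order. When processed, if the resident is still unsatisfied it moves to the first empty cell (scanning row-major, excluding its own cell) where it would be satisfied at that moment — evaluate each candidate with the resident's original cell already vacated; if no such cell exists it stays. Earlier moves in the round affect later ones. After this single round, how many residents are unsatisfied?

Initially unsatisfied (in order): (1,1), (2,1), (2,3), (3,3).
  (1,1) → (1,2).
  (2,1): now satisfied by earlier moves; stays.
  (2,3): no empty cell satisfies it; stays.
  (3,3): no empty cell satisfies it; stays.
Resulting grid:
. 1 1
2 . 1
2 2 2
Unsatisfied now: (2,3), (3,3).

2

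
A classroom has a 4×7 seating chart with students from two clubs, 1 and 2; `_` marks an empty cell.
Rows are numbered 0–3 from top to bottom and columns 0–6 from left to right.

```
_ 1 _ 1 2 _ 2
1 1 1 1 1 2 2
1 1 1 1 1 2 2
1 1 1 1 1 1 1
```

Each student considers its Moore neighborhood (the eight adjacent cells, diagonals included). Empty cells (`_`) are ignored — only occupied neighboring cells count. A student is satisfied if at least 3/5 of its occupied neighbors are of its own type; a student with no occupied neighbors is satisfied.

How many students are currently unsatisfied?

Row 0: (0,1)1 3/3 ok · (0,3)1 3/4 ok · (0,4)2 1/4 unhappy · (0,6)2 2/2 ok
Row 1: (1,0)1 4/4 ok · (1,1)1 6/6 ok · (1,2)1 7/7 ok · (1,3)1 6/7 ok · (1,4)1 4/7 unhappy · (1,5)2 5/7 ok · (1,6)2 4/4 ok
Row 2: (2,0)1 5/5 ok · (2,1)1 8/8 ok · (2,2)1 8/8 ok · (2,3)1 8/8 ok · (2,4)1 6/8 ok · (2,5)2 3/8 unhappy · (2,6)2 3/5 ok
Row 3: (3,0)1 3/3 ok · (3,1)1 5/5 ok · (3,2)1 5/5 ok · (3,3)1 5/5 ok · (3,4)1 4/5 ok · (3,5)1 3/5 ok · (3,6)1 1/3 unhappy
Unsatisfied: (0,4), (1,4), (2,5), (3,6) — 4 in total.

4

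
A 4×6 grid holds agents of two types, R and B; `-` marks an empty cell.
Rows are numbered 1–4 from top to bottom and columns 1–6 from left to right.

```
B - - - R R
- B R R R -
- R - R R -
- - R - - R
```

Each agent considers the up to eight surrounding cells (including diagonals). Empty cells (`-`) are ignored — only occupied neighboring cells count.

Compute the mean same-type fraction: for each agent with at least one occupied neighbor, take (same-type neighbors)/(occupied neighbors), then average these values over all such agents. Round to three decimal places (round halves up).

0.896

(1,1)B 1/1
(1,5)R 3/3
(1,6)R 2/2
(2,2)B 1/3
(2,3)R 3/4
(2,4)R 5/5
(2,5)R 5/5
(3,2)R 2/3
(3,4)R 5/5
(3,5)R 4/4
(4,3)R 2/2
(4,6)R 1/1
Sum over 12 agents: 1/1 + 3/3 + 2/2 + 1/3 + 3/4 + 5/5 + 5/5 + 2/3 + 5/5 + 4/4 + 2/2 + 1/1 = 43/4; mean = 43/4 ÷ 12 = 43/48 = 0.895833… → 0.896.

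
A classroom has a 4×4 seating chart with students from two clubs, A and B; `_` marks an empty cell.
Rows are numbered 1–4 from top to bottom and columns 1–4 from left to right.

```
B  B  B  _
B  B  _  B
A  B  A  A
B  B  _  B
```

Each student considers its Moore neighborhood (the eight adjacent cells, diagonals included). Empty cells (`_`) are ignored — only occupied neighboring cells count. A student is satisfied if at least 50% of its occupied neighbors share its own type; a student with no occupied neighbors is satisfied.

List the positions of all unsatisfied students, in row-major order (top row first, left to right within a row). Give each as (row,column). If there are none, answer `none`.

(1,1)B 3/3 ✓
(1,2)B 4/4 ✓
(1,3)B 3/3 ✓
(2,1)B 4/5 ✓
(2,2)B 5/7 ✓
(2,4)B 1/3 ✗
(3,1)A 0/5 ✗
(3,2)B 4/6 ✓
(3,3)A 1/6 ✗
(3,4)A 1/3 ✗
(4,1)B 2/3 ✓
(4,2)B 2/4 ✓
(4,4)B 0/2 ✗

(2,4), (3,1), (3,3), (3,4), (4,4)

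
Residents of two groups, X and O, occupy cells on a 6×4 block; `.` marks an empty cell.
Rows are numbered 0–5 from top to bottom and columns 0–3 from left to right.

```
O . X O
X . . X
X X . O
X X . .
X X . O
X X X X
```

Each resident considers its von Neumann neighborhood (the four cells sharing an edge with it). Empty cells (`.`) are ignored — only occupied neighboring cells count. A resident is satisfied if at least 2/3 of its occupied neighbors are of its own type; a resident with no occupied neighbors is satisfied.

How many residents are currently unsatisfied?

Row 0: (0,0)O 0/1 ✗ · (0,2)X 0/1 ✗ · (0,3)O 0/2 ✗
Row 1: (1,0)X 1/2 ✗ · (1,3)X 0/2 ✗
Row 2: (2,0)X 3/3 ✓ · (2,1)X 2/2 ✓ · (2,3)O 0/1 ✗
Row 3: (3,0)X 3/3 ✓ · (3,1)X 3/3 ✓
Row 4: (4,0)X 3/3 ✓ · (4,1)X 3/3 ✓ · (4,3)O 0/1 ✗
Row 5: (5,0)X 2/2 ✓ · (5,1)X 3/3 ✓ · (5,2)X 2/2 ✓ · (5,3)X 1/2 ✗
Unsatisfied: (0,0), (0,2), (0,3), (1,0), (1,3), (2,3), (4,3), (5,3) — 8 in total.

8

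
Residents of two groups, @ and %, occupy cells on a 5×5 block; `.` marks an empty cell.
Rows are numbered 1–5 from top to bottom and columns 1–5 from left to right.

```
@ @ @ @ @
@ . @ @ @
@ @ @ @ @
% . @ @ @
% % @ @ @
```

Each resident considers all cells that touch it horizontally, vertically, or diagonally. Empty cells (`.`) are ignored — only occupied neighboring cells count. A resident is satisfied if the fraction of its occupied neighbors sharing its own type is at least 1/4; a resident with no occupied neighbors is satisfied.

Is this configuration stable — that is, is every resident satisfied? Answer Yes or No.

Yes

Row 1: (1,1)@ 2/2 satisfied · (1,2)@ 4/4 satisfied · (1,3)@ 4/4 satisfied · (1,4)@ 5/5 satisfied · (1,5)@ 3/3 satisfied
Row 2: (2,1)@ 4/4 satisfied · (2,3)@ 7/7 satisfied · (2,4)@ 8/8 satisfied · (2,5)@ 5/5 satisfied
Row 3: (3,1)@ 2/3 satisfied · (3,2)@ 5/6 satisfied · (3,3)@ 6/6 satisfied · (3,4)@ 8/8 satisfied · (3,5)@ 5/5 satisfied
Row 4: (4,1)% 2/4 satisfied · (4,3)@ 6/7 satisfied · (4,4)@ 8/8 satisfied · (4,5)@ 5/5 satisfied
Row 5: (5,1)% 2/2 satisfied · (5,2)% 2/4 satisfied · (5,3)@ 3/4 satisfied · (5,4)@ 5/5 satisfied · (5,5)@ 3/3 satisfied
All meet the threshold, so the configuration is stable.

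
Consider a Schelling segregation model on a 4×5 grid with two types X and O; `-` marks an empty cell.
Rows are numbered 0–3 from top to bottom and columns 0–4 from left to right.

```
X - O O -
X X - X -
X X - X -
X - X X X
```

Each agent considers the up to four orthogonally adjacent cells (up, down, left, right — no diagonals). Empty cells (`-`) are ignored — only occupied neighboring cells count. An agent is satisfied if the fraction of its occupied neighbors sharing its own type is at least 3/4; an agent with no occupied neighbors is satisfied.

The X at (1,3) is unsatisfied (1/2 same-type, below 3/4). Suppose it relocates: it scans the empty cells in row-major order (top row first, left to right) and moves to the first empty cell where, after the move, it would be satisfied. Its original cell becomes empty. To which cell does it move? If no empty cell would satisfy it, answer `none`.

(1,4)

Vacating (1,3). Empty cells in order:
  (0,1): 2/3 same-type → still unsatisfied.
  (0,4): 0/1 same-type → still unsatisfied.
  (1,2): 1/2 same-type → still unsatisfied.
  (1,4): 0/0 same-type → satisfied — stop here.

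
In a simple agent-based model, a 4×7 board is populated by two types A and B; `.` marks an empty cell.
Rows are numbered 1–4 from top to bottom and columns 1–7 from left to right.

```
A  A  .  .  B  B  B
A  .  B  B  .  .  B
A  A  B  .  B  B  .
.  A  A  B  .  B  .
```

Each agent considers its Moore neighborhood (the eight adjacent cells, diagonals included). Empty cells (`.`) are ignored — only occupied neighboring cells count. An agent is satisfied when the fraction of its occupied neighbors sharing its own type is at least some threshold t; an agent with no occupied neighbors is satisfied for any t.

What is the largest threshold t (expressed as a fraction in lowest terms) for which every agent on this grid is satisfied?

(1,1)A 2/2
(1,2)A 2/3
(1,5)B 2/2
(1,6)B 3/3
(1,7)B 2/2
(2,1)A 4/4
(2,3)B 2/4
(2,4)B 4/4
(2,7)B 3/3
(3,1)A 3/3
(3,2)A 4/6
(3,3)B 3/6
(3,5)B 4/4
(3,6)B 3/3
(4,2)A 3/4
(4,3)A 2/4
(4,4)B 2/3
(4,6)B 2/2
The smallest same-type fraction is 2/4 at (2,3), which reduces to 1/2. Any threshold above that leaves this agent unsatisfied.

1/2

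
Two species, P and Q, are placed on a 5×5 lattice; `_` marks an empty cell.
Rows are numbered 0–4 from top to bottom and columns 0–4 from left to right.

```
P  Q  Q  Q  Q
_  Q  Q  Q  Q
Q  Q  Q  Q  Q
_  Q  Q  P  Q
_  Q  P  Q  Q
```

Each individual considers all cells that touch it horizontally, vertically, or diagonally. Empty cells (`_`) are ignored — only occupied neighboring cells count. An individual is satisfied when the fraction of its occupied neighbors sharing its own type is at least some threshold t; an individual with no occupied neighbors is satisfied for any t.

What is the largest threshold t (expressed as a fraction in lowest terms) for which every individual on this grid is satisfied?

0/1

(0,0)P 0/2
(0,1)Q 3/4
(0,2)Q 5/5
(0,3)Q 5/5
(0,4)Q 3/3
(1,1)Q 6/7
(1,2)Q 8/8
(1,3)Q 8/8
(1,4)Q 5/5
(2,0)Q 3/3
(2,1)Q 6/6
(2,2)Q 7/8
(2,3)Q 7/8
(2,4)Q 4/5
(3,1)Q 5/6
(3,2)Q 6/8
(3,3)P 1/8
(3,4)Q 4/5
(4,1)Q 2/3
(4,2)P 1/5
(4,3)Q 3/5
(4,4)Q 2/3
The smallest same-type fraction is 0/2 at (0,0), which reduces to 0/1. Any threshold above that leaves this individual unsatisfied.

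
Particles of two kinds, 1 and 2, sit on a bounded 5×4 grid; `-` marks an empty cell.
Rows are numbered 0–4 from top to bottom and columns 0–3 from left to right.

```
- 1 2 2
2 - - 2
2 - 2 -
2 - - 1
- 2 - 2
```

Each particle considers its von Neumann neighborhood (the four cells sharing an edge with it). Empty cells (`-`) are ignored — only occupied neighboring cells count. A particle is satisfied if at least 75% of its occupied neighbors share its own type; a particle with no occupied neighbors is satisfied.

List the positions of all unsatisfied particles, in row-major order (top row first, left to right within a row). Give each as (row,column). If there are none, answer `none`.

(0,1), (0,2), (3,3), (4,3)

(0,1)1 0/1 unhappy
(0,2)2 1/2 unhappy
(0,3)2 2/2 ok
(1,0)2 1/1 ok
(1,3)2 1/1 ok
(2,0)2 2/2 ok
(2,2)2 0/0 ok
(3,0)2 1/1 ok
(3,3)1 0/1 unhappy
(4,1)2 0/0 ok
(4,3)2 0/1 unhappy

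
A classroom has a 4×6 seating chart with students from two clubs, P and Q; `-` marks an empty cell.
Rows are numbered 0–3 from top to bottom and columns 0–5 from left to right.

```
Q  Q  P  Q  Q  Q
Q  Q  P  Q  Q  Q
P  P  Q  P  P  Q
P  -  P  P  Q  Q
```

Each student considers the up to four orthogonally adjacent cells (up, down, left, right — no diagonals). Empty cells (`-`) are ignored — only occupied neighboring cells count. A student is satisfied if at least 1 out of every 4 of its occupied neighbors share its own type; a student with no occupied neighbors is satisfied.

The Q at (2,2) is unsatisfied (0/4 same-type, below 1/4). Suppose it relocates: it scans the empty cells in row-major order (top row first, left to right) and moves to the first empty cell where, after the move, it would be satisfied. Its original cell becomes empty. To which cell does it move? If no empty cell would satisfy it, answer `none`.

Vacating (2,2). Empty cells in order:
  (3,1): 0/3 same-type → still unsatisfied.

none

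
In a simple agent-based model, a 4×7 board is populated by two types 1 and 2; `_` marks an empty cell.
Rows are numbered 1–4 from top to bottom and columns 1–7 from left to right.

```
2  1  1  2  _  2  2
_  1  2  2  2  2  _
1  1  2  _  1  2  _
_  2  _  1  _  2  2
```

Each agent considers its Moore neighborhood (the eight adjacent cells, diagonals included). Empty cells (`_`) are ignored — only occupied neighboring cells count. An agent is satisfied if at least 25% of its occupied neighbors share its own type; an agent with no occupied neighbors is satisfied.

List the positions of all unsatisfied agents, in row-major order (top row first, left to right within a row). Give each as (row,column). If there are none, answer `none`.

(1,1)2 0/2 not
(1,2)1 2/4 satisfied
(1,3)1 2/5 satisfied
(1,4)2 3/4 satisfied
(1,6)2 3/3 satisfied
(1,7)2 2/2 satisfied
(2,2)1 4/7 satisfied
(2,3)2 3/7 satisfied
(2,4)2 4/6 satisfied
(2,5)2 5/6 satisfied
(2,6)2 4/5 satisfied
(3,1)1 2/3 satisfied
(3,2)1 2/5 satisfied
(3,3)2 3/6 satisfied
(3,5)1 1/6 not
(3,6)2 4/5 satisfied
(4,2)2 1/3 satisfied
(4,4)1 1/2 satisfied
(4,6)2 2/3 satisfied
(4,7)2 2/2 satisfied

(1,1), (3,5)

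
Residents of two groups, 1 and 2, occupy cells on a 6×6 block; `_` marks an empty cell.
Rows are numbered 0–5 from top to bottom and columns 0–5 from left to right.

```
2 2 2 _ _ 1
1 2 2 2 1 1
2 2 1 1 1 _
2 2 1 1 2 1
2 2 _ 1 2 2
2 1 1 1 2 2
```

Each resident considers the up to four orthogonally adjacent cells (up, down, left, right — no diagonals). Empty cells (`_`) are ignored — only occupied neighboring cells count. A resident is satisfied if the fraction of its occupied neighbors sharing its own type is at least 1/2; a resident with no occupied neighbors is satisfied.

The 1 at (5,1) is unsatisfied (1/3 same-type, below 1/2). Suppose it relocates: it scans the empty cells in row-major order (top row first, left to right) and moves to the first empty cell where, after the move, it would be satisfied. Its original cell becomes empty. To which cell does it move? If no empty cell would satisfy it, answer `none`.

(0,4)

Vacating (5,1). Empty cells in order:
  (0,3): 0/2 same-type → still unsatisfied.
  (0,4): 2/2 same-type → satisfied — stop here.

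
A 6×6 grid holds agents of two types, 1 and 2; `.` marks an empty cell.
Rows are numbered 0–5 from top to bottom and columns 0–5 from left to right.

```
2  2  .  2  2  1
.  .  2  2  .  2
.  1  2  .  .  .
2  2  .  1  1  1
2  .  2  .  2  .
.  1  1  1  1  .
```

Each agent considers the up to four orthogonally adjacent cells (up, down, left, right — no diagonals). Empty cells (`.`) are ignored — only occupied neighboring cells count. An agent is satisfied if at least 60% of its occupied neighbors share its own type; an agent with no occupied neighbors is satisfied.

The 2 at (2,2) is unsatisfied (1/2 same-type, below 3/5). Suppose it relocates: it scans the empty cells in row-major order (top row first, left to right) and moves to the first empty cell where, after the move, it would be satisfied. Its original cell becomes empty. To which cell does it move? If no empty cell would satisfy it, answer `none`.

Vacating (2,2). Empty cells in order:
  (0,2): 3/3 same-type → satisfied — stop here.

(0,2)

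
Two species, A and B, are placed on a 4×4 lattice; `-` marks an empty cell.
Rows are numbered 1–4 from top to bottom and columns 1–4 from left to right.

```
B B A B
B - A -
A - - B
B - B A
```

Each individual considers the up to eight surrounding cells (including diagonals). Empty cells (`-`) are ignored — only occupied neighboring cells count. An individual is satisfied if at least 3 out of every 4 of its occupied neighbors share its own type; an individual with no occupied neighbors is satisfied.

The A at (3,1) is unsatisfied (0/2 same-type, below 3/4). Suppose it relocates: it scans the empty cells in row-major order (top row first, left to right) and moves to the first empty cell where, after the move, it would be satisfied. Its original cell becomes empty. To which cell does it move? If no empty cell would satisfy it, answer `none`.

none

Vacating (3,1). Empty cells in order:
  (2,2): 2/5 same-type → still unsatisfied.
  (2,4): 2/4 same-type → still unsatisfied.
  (3,2): 1/4 same-type → still unsatisfied.
  (3,3): 2/4 same-type → still unsatisfied.
  (4,2): 0/2 same-type → still unsatisfied.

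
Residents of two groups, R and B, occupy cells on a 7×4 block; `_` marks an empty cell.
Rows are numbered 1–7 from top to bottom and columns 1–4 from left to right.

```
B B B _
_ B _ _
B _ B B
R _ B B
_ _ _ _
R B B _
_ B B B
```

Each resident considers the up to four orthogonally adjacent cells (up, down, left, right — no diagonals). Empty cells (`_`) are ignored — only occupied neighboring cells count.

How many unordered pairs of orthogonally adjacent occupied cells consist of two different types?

2

Scan each occupied cell's neighbors to the right and below so each pair is counted once.
From row 1: 0 unlike of 3 pairs (running 0/3).
From row 3: 1 unlike of 4 pairs (running 1/7).
From row 4: 0 unlike of 1 pairs (running 1/8).
From row 6: 1 unlike of 4 pairs (running 2/12).
From row 7: 0 unlike of 2 pairs (running 2/14).
Total adjacent occupied pairs: 14; unlike-type pairs: 2.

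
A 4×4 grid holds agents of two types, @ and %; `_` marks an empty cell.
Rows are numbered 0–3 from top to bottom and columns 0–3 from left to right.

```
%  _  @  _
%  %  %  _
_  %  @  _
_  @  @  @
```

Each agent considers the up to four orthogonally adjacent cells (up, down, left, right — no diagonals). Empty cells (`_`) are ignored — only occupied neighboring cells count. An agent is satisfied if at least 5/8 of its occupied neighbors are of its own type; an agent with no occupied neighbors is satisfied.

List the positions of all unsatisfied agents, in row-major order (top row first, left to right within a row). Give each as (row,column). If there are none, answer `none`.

Row 0: (0,0)% 1/1 ok · (0,2)@ 0/1 unhappy
Row 1: (1,0)% 2/2 ok · (1,1)% 3/3 ok · (1,2)% 1/3 unhappy
Row 2: (2,1)% 1/3 unhappy · (2,2)@ 1/3 unhappy
Row 3: (3,1)@ 1/2 unhappy · (3,2)@ 3/3 ok · (3,3)@ 1/1 ok

(0,2), (1,2), (2,1), (2,2), (3,1)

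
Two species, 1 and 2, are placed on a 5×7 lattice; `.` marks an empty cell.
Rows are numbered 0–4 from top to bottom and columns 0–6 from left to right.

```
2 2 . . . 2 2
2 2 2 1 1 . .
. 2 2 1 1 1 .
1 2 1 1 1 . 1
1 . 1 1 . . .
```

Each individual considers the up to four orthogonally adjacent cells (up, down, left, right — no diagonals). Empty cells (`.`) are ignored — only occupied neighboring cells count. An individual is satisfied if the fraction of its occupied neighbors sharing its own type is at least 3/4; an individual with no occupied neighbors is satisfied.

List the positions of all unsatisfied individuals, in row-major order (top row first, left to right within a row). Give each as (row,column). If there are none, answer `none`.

(1,2), (1,3), (2,2), (3,0), (3,1), (3,2)

(0,0)2 2/2 ok
(0,1)2 2/2 ok
(0,5)2 1/1 ok
(0,6)2 1/1 ok
(1,0)2 2/2 ok
(1,1)2 4/4 ok
(1,2)2 2/3 unhappy
(1,3)1 2/3 unhappy
(1,4)1 2/2 ok
(2,1)2 3/3 ok
(2,2)2 2/4 unhappy
(2,3)1 3/4 ok
(2,4)1 4/4 ok
(2,5)1 1/1 ok
(3,0)1 1/2 unhappy
(3,1)2 1/3 unhappy
(3,2)1 2/4 unhappy
(3,3)1 4/4 ok
(3,4)1 2/2 ok
(3,6)1 0/0 ok
(4,0)1 1/1 ok
(4,2)1 2/2 ok
(4,3)1 2/2 ok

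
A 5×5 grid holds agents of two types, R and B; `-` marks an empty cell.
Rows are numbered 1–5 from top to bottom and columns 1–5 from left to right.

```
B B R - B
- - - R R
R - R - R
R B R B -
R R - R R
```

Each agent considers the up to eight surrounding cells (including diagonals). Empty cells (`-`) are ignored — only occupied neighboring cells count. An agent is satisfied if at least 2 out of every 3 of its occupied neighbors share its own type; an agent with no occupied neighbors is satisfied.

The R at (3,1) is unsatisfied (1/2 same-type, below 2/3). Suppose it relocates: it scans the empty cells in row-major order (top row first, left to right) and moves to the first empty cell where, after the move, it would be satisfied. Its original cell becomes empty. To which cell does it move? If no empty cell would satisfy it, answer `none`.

Vacating (3,1). Empty cells in order:
  (1,4): 3/4 same-type → satisfied — stop here.

(1,4)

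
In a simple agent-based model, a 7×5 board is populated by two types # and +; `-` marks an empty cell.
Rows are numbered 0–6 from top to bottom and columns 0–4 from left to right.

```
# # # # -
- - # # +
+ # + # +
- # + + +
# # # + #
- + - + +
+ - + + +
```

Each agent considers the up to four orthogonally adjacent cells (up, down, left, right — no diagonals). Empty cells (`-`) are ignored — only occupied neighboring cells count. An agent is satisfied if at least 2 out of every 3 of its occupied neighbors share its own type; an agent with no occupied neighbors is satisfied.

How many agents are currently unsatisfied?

10

Row 0: (0,0)# 1/1 ✓ · (0,1)# 2/2 ✓ · (0,2)# 3/3 ✓ · (0,3)# 2/2 ✓
Row 1: (1,2)# 2/3 ✓ · (1,3)# 3/4 ✓ · (1,4)+ 1/2 ✗
Row 2: (2,0)+ 0/1 ✗ · (2,1)# 1/3 ✗ · (2,2)+ 1/4 ✗ · (2,3)# 1/4 ✗ · (2,4)+ 2/3 ✓
Row 3: (3,1)# 2/3 ✓ · (3,2)+ 2/4 ✗ · (3,3)+ 3/4 ✓ · (3,4)+ 2/3 ✓
Row 4: (4,0)# 1/1 ✓ · (4,1)# 3/4 ✓ · (4,2)# 1/3 ✗ · (4,3)+ 2/4 ✗ · (4,4)# 0/3 ✗
Row 5: (5,1)+ 0/1 ✗ · (5,3)+ 3/3 ✓ · (5,4)+ 2/3 ✓
Row 6: (6,0)+ 0/0 ✓ · (6,2)+ 1/1 ✓ · (6,3)+ 3/3 ✓ · (6,4)+ 2/2 ✓
Unsatisfied: (1,4), (2,0), (2,1), (2,2), (2,3), (3,2), (4,2), (4,3), (4,4), (5,1) — 10 in total.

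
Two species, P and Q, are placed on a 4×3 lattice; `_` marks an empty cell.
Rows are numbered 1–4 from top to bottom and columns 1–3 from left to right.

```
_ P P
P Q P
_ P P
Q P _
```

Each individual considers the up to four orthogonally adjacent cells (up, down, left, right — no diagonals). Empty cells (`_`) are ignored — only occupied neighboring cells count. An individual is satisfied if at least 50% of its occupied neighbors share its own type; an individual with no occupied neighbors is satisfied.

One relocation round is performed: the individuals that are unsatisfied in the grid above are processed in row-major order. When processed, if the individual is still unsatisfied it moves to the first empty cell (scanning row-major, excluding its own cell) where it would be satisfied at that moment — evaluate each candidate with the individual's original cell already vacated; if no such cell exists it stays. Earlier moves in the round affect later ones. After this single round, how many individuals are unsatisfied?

0

Initially unsatisfied (in order): (2,1), (2,2), (4,1).
  (2,1) → (1,1).
  (2,2) → (3,1).
  (4,1): now satisfied by earlier moves; stays.
Resulting grid:
P P P
_ _ P
Q P P
Q P _
All satisfied now.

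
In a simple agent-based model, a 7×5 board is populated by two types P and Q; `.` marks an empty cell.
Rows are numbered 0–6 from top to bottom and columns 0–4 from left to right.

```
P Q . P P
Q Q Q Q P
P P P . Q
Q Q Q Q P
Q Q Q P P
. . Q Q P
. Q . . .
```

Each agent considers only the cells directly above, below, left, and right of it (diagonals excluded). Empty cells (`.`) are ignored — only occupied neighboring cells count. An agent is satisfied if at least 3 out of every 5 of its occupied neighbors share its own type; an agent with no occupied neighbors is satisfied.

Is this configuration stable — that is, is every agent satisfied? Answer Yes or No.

(0,0)P 0/2 not
(0,1)Q 1/2 not
(0,3)P 1/2 not
(0,4)P 2/2 satisfied
(1,0)Q 1/3 not
(1,1)Q 3/4 satisfied
(1,2)Q 2/3 satisfied
(1,3)Q 1/3 not
(1,4)P 1/3 not
(2,0)P 1/3 not
(2,1)P 2/4 not
(2,2)P 1/3 not
(2,4)Q 0/2 not
(3,0)Q 2/3 satisfied
(3,1)Q 3/4 satisfied
(3,2)Q 3/4 satisfied
(3,3)Q 1/3 not
(3,4)P 1/3 not
(4,0)Q 2/2 satisfied
(4,1)Q 3/3 satisfied
(4,2)Q 3/4 satisfied
(4,3)P 1/4 not
(4,4)P 3/3 satisfied
(5,2)Q 2/2 satisfied
(5,3)Q 1/3 not
(5,4)P 1/2 not
(6,1)Q 0/0 satisfied
For instance (0,0) has only 0/2 same-type neighbors, below 3/5.

No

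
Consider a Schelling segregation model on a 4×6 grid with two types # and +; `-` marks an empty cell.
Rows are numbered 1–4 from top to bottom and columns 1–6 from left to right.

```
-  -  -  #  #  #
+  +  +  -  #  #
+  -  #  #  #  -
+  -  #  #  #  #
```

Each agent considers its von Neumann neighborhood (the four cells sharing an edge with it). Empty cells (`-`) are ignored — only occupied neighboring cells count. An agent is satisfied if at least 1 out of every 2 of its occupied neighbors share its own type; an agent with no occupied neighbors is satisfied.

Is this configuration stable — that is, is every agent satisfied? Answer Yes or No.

Row 1: (1,4)# 1/1 satisfied · (1,5)# 3/3 satisfied · (1,6)# 2/2 satisfied
Row 2: (2,1)+ 2/2 satisfied · (2,2)+ 2/2 satisfied · (2,3)+ 1/2 satisfied · (2,5)# 3/3 satisfied · (2,6)# 2/2 satisfied
Row 3: (3,1)+ 2/2 satisfied · (3,3)# 2/3 satisfied · (3,4)# 3/3 satisfied · (3,5)# 3/3 satisfied
Row 4: (4,1)+ 1/1 satisfied · (4,3)# 2/2 satisfied · (4,4)# 3/3 satisfied · (4,5)# 3/3 satisfied · (4,6)# 1/1 satisfied
All meet the threshold, so the configuration is stable.

Yes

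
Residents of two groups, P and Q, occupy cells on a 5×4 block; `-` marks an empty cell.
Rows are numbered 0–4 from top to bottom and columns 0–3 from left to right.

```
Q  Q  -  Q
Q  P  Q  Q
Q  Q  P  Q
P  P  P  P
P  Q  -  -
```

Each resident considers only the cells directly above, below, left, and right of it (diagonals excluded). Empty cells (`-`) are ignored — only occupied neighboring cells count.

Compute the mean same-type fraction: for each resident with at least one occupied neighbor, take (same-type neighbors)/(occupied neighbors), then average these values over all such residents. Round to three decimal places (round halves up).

(0,0)Q 2/2
(0,1)Q 1/2
(0,3)Q 1/1
(1,0)Q 2/3
(1,1)P 0/4
(1,2)Q 1/3
(1,3)Q 3/3
(2,0)Q 2/3
(2,1)Q 1/4
(2,2)P 1/4
(2,3)Q 1/3
(3,0)P 2/3
(3,1)P 2/4
(3,2)P 3/3
(3,3)P 1/2
(4,0)P 1/2
(4,1)Q 0/2
Sum over 17 residents: 2/2 + 1/2 + 1/1 + 2/3 + 0/4 + 1/3 + 3/3 + 2/3 + 1/4 + 1/4 + 1/3 + 2/3 + 2/4 + 3/3 + 1/2 + 1/2 + 0/2 = 55/6; mean = 55/6 ÷ 17 = 55/102 = 0.539215… → 0.539.

0.539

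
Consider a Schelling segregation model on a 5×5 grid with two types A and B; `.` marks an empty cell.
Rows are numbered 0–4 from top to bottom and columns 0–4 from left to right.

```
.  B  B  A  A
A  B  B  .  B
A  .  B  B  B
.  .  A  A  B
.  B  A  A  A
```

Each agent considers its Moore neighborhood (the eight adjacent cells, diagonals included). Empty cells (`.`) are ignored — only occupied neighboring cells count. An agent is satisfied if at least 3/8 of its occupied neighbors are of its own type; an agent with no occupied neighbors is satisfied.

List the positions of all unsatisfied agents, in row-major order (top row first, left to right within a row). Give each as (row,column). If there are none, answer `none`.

(0,3), (1,0), (4,1)

Row 0: (0,1)B 3/4 ✓ · (0,2)B 3/4 ✓ · (0,3)A 1/4 ✗ · (0,4)A 1/2 ✓
Row 1: (1,0)A 1/3 ✗ · (1,1)B 4/6 ✓ · (1,2)B 5/6 ✓ · (1,4)B 2/4 ✓
Row 2: (2,0)A 1/2 ✓ · (2,2)B 3/5 ✓ · (2,3)B 5/7 ✓ · (2,4)B 3/4 ✓
Row 3: (3,2)A 3/6 ✓ · (3,3)A 4/8 ✓ · (3,4)B 2/5 ✓
Row 4: (4,1)B 0/2 ✗ · (4,2)A 3/4 ✓ · (4,3)A 4/5 ✓ · (4,4)A 2/3 ✓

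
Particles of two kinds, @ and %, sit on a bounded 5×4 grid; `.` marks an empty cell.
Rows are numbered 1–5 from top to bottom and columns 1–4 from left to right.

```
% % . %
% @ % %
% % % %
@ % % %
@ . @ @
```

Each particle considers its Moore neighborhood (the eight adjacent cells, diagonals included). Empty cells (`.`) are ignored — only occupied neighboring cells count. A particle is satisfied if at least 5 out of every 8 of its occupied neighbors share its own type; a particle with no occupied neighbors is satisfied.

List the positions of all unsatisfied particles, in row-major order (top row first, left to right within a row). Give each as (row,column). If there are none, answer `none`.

(2,2), (3,1), (4,1), (4,2), (4,4), (5,1), (5,3), (5,4)

(1,1)% 2/3 ok
(1,2)% 3/4 ok
(1,4)% 2/2 ok
(2,1)% 4/5 ok
(2,2)@ 0/7 unhappy
(2,3)% 6/7 ok
(2,4)% 4/4 ok
(3,1)% 3/5 unhappy
(3,2)% 6/8 ok
(3,3)% 7/8 ok
(3,4)% 5/5 ok
(4,1)@ 1/4 unhappy
(4,2)% 4/7 unhappy
(4,3)% 5/7 ok
(4,4)% 3/5 unhappy
(5,1)@ 1/2 unhappy
(5,3)@ 1/4 unhappy
(5,4)@ 1/3 unhappy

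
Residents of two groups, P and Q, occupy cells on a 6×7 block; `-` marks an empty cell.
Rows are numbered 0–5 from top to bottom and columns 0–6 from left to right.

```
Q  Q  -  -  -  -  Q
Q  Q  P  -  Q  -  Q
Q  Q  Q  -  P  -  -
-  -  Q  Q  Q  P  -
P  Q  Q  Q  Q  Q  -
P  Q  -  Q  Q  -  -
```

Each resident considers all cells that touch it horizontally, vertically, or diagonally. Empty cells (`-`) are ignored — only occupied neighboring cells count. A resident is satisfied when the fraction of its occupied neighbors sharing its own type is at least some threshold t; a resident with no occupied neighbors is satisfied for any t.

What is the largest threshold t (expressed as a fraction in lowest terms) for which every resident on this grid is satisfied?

Row 0: (0,0)Q 3/3 · (0,1)Q 3/4 · (0,6)Q 1/1
Row 1: (1,0)Q 5/5 · (1,1)Q 6/7 · (1,2)P 0/4 · (1,4)Q 0/1 · (1,6)Q 1/1
Row 2: (2,0)Q 3/3 · (2,1)Q 5/6 · (2,2)Q 4/5 · (2,4)P 1/4
Row 3: (3,2)Q 6/6 · (3,3)Q 6/7 · (3,4)Q 4/6 · (3,5)P 1/4
Row 4: (4,0)P 1/3 · (4,1)Q 3/5 · (4,2)Q 6/6 · (4,3)Q 7/7 · (4,4)Q 6/7 · (4,5)Q 3/4
Row 5: (5,0)P 1/3 · (5,1)Q 2/4 · (5,3)Q 4/4 · (5,4)Q 4/4
The smallest same-type fraction is 0/4 at (1,2), which reduces to 0/1. Any threshold above that leaves this resident unsatisfied.

0/1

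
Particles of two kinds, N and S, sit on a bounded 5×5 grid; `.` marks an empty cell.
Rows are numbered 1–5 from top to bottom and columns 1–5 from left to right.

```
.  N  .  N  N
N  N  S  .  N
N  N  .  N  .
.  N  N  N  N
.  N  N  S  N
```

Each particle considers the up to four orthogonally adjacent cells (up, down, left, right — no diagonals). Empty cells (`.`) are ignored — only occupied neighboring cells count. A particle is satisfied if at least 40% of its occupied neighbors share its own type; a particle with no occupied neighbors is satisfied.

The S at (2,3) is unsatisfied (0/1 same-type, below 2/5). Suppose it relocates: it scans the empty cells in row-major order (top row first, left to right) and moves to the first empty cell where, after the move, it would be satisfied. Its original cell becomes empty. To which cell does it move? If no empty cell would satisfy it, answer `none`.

none

Vacating (2,3). Empty cells in order:
  (1,1): 0/2 same-type → still unsatisfied.
  (1,3): 0/2 same-type → still unsatisfied.
  (2,4): 0/3 same-type → still unsatisfied.
  (3,3): 0/3 same-type → still unsatisfied.
  (3,5): 0/3 same-type → still unsatisfied.
  (4,1): 0/2 same-type → still unsatisfied.
  (5,1): 0/1 same-type → still unsatisfied.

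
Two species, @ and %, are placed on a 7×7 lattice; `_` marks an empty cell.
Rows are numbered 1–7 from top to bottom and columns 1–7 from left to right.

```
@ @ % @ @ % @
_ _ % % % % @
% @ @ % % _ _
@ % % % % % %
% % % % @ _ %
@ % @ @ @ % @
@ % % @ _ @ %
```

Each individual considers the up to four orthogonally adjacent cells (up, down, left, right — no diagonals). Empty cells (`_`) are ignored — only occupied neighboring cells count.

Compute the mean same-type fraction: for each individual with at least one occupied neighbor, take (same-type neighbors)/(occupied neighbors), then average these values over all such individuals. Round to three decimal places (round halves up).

(1,1)@ 1/1
(1,2)@ 1/2
(1,3)% 1/3
(1,4)@ 1/3
(1,5)@ 1/3
(1,6)% 1/3
(1,7)@ 1/2
(2,3)% 2/3
(2,4)% 3/4
(2,5)% 3/4
(2,6)% 2/3
(2,7)@ 1/2
(3,1)% 0/2
(3,2)@ 1/3
(3,3)@ 1/4
(3,4)% 3/4
(3,5)% 3/3
(4,1)@ 0/3
(4,2)% 2/4
(4,3)% 3/4
(4,4)% 4/4
(4,5)% 3/4
(4,6)% 2/2
(4,7)% 2/2
(5,1)% 1/3
(5,2)% 4/4
(5,3)% 3/4
(5,4)% 2/4
(5,5)@ 1/3
(5,7)% 1/2
(6,1)@ 1/3
(6,2)% 2/4
(6,3)@ 1/4
(6,4)@ 3/4
(6,5)@ 2/3
(6,6)% 0/3
(6,7)@ 0/3
(7,1)@ 1/2
(7,2)% 2/3
(7,3)% 1/3
(7,4)@ 1/2
(7,6)@ 0/2
(7,7)% 0/2
Sum over 43 individuals: 1/1 + 1/2 + 1/3 + 1/3 + 1/3 + 1/3 + 1/2 + 2/3 + 3/4 + 3/4 + 2/3 + 1/2 + 0/2 + 1/3 + 1/4 + 3/4 + 3/3 + 0/3 + 2/4 + 3/4 + 4/4 + 3/4 + 2/2 + 2/2 + 1/3 + 4/4 + 3/4 + 2/4 + 1/3 + 1/2 + 1/3 + 2/4 + 1/4 + 3/4 + 2/3 + 0/3 + 0/3 + 1/2 + 2/3 + 1/3 + 1/2 + 0/2 + 0/2 = 263/12; mean = 263/12 ÷ 43 = 263/516 = 0.509689… → 0.510.

0.510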